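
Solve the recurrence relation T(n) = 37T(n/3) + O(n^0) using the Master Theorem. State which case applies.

Master Theorem for T(n) = 37T(n/3) + O(n^0):

a = 37, b = 3, c = 0
log_b(a) = log_3(37) = 3.2868

Case 1: c = 0 < log_3(37) = 3.2868
T(n) = O(n^(log_3 37))

For T(n) = 37T(n/3) + O(n^0): log_3(37) = 3.2868. This is Case 1 of the Master Theorem (c < log_b(a), work dominated by leaves), giving O(n^(log_3 37)).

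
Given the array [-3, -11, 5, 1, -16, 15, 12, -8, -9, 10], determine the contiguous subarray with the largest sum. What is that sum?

Using Kadane's algorithm on [-3, -11, 5, 1, -16, 15, 12, -8, -9, 10]:

Scanning through the array:
Position 1 (value -11): max_ending_here = -11, max_so_far = -3
Position 2 (value 5): max_ending_here = 5, max_so_far = 5
Position 3 (value 1): max_ending_here = 6, max_so_far = 6
Position 4 (value -16): max_ending_here = -10, max_so_far = 6
Position 5 (value 15): max_ending_here = 15, max_so_far = 15
Position 6 (value 12): max_ending_here = 27, max_so_far = 27
Position 7 (value -8): max_ending_here = 19, max_so_far = 27
Position 8 (value -9): max_ending_here = 10, max_so_far = 27
Position 9 (value 10): max_ending_here = 20, max_so_far = 27

Maximum subarray: [15, 12]
Maximum sum: 27

The maximum subarray is [15, 12] with sum 27. This subarray runs from index 5 to index 6.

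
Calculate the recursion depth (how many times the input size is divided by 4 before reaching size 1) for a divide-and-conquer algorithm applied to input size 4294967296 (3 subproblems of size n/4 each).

For divide and conquer with division factor 4:

Problem sizes at each level:
Level 0: 4294967296
Level 1: 1073741824
Level 2: 268435456
Level 3: 67108864
Level 4: 16777216
Level 5: 4194304
Level 6: 1048576
Level 7: 262144
Level 8: 65536
Level 9: 16384
Level 10: 4096
Level 11: 1024
Level 12: 256
Level 13: 64
Level 14: 16
Level 15: 4
Level 16: 1

The root is level 0 and the size-1 base case is level 16 (the tree spans levels 0 through 16, i.e. 17 levels counting the root), so the depth is the number of divisions: log_4(4294967296) = 16

The recursion tree depth is log_4(4294967296) = 16. At each level, the problem size is divided by 4, so it takes 16 divisions to reduce to a base case of size 1. The algorithm makes 3 recursive calls at each level.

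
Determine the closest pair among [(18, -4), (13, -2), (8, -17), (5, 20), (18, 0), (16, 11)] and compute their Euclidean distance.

Computing all pairwise distances among 6 points:

d((18, -4), (13, -2)) = 5.3852
d((18, -4), (8, -17)) = 16.4012
d((18, -4), (5, 20)) = 27.2947
d((18, -4), (18, 0)) = 4.0 <-- minimum
d((18, -4), (16, 11)) = 15.1327
d((13, -2), (8, -17)) = 15.8114
d((13, -2), (5, 20)) = 23.4094
d((13, -2), (18, 0)) = 5.3852
d((13, -2), (16, 11)) = 13.3417
d((8, -17), (5, 20)) = 37.1214
d((8, -17), (18, 0)) = 19.7231
d((8, -17), (16, 11)) = 29.1204
d((5, 20), (18, 0)) = 23.8537
d((5, 20), (16, 11)) = 14.2127
d((18, 0), (16, 11)) = 11.1803

Closest pair: (18, -4) and (18, 0) with distance 4.0

The closest pair is (18, -4) and (18, 0) with Euclidean distance 4.0. For 6 points, brute-force pairwise comparison is shown above. For large n, the divide-and-conquer algorithm (sort by x, recurse on halves, check the dividing strip) achieves O(n log n).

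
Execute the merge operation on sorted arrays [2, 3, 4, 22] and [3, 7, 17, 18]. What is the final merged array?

Merging process:

Compare 2 vs 3: take 2 from left. Merged: [2]
Compare 3 vs 3: take 3 from left. Merged: [2, 3]
Compare 4 vs 3: take 3 from right. Merged: [2, 3, 3]
Compare 4 vs 7: take 4 from left. Merged: [2, 3, 3, 4]
Compare 22 vs 7: take 7 from right. Merged: [2, 3, 3, 4, 7]
Compare 22 vs 17: take 17 from right. Merged: [2, 3, 3, 4, 7, 17]
Compare 22 vs 18: take 18 from right. Merged: [2, 3, 3, 4, 7, 17, 18]
Append remaining from left: [22]. Merged: [2, 3, 3, 4, 7, 17, 18, 22]

Final merged array: [2, 3, 3, 4, 7, 17, 18, 22]
Total comparisons: 7

The merged array is [2, 3, 3, 4, 7, 17, 18, 22], requiring 7 comparisons. The merge step runs in O(n) time where n is the total number of elements.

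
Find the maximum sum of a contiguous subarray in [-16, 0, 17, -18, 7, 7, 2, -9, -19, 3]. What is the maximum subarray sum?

Using Kadane's algorithm on [-16, 0, 17, -18, 7, 7, 2, -9, -19, 3]:

Scanning through the array:
Position 1 (value 0): max_ending_here = 0, max_so_far = 0
Position 2 (value 17): max_ending_here = 17, max_so_far = 17
Position 3 (value -18): max_ending_here = -1, max_so_far = 17
Position 4 (value 7): max_ending_here = 7, max_so_far = 17
Position 5 (value 7): max_ending_here = 14, max_so_far = 17
Position 6 (value 2): max_ending_here = 16, max_so_far = 17
Position 7 (value -9): max_ending_here = 7, max_so_far = 17
Position 8 (value -19): max_ending_here = -12, max_so_far = 17
Position 9 (value 3): max_ending_here = 3, max_so_far = 17

Maximum subarray: [0, 17]
Maximum sum: 17

The maximum subarray is [0, 17] with sum 17. This subarray runs from index 1 to index 2.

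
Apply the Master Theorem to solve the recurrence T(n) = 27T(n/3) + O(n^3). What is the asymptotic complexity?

Master Theorem for T(n) = 27T(n/3) + O(n^3):

a = 27, b = 3, c = 3
log_b(a) = log_3(27) = 3.0000

Case 2: c = 3 = log_3(27) = 3.0000
T(n) = O(n^3 log n) = O(n^3 log n)

For T(n) = 27T(n/3) + O(n^3): log_3(27) = 3.0000. This is Case 2 of the Master Theorem (c = log_b(a), equal work at all levels), giving O(n^3 log n).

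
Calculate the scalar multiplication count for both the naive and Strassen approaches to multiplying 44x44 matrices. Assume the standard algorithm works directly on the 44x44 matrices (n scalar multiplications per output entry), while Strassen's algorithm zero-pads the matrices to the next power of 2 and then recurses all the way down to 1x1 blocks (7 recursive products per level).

Matrix multiplication for 44x44 matrices:

Strassen's algorithm requires power-of-2 dimensions. Pad 44x44 to 64x64 (next power of 2).

Standard algorithm: 44^3 = 85184 multiplications
Strassen's algorithm: 7^(log2(64)) = 7^6 = 117649 multiplications
Difference: 85184 - 117649 = -32465 (Strassen uses MORE here due to padding overhead — for small or just-over-power-of-2 n, padding can outweigh the per-level savings)

Standard: 85184 multiplications (44^3). Strassen: 117649 multiplications (7^6, after padding to 64x64). Strassen reduces 8 recursive multiplications to 7 at each level.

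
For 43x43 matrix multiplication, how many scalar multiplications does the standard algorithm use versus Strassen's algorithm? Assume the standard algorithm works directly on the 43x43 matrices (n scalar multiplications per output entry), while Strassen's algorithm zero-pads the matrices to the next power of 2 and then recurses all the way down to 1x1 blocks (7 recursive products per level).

Matrix multiplication for 43x43 matrices:

Strassen's algorithm requires power-of-2 dimensions. Pad 43x43 to 64x64 (next power of 2).

Standard algorithm: 43^3 = 79507 multiplications
Strassen's algorithm: 7^(log2(64)) = 7^6 = 117649 multiplications
Difference: 79507 - 117649 = -38142 (Strassen uses MORE here due to padding overhead — for small or just-over-power-of-2 n, padding can outweigh the per-level savings)

Standard: 79507 multiplications (43^3). Strassen: 117649 multiplications (7^6, after padding to 64x64). Strassen reduces 8 recursive multiplications to 7 at each level.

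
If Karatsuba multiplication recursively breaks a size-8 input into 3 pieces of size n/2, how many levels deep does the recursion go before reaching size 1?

For divide and conquer with division factor 2:

Problem sizes at each level:
Level 0: 8
Level 1: 4
Level 2: 2
Level 3: 1

The root is level 0 and the size-1 base case is level 3 (the tree spans levels 0 through 3, i.e. 4 levels counting the root), so the depth is the number of divisions: log_2(8) = 3

The recursion tree depth is log_2(8) = 3. At each level, the problem size is divided by 2, so it takes 3 divisions to reduce to a base case of size 1. The algorithm makes 3 recursive calls at each level.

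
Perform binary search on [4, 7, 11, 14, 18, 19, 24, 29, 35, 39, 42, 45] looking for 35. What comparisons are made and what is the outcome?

Binary search for 35 in [4, 7, 11, 14, 18, 19, 24, 29, 35, 39, 42, 45]:

lo=0, hi=11, mid=5, arr[mid]=19 -> 19 < 35, search right half
lo=6, hi=11, mid=8, arr[mid]=35 -> Found target at index 8!

Binary search finds 35 at index 8 after 2 comparisons. The search repeatedly halves the search space by comparing with the middle element.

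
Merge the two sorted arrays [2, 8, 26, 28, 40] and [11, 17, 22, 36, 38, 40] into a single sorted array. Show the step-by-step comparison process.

Merging process:

Compare 2 vs 11: take 2 from left. Merged: [2]
Compare 8 vs 11: take 8 from left. Merged: [2, 8]
Compare 26 vs 11: take 11 from right. Merged: [2, 8, 11]
Compare 26 vs 17: take 17 from right. Merged: [2, 8, 11, 17]
Compare 26 vs 22: take 22 from right. Merged: [2, 8, 11, 17, 22]
Compare 26 vs 36: take 26 from left. Merged: [2, 8, 11, 17, 22, 26]
Compare 28 vs 36: take 28 from left. Merged: [2, 8, 11, 17, 22, 26, 28]
Compare 40 vs 36: take 36 from right. Merged: [2, 8, 11, 17, 22, 26, 28, 36]
Compare 40 vs 38: take 38 from right. Merged: [2, 8, 11, 17, 22, 26, 28, 36, 38]
Compare 40 vs 40: take 40 from left. Merged: [2, 8, 11, 17, 22, 26, 28, 36, 38, 40]
Append remaining from right: [40]. Merged: [2, 8, 11, 17, 22, 26, 28, 36, 38, 40, 40]

Final merged array: [2, 8, 11, 17, 22, 26, 28, 36, 38, 40, 40]
Total comparisons: 10

The merged array is [2, 8, 11, 17, 22, 26, 28, 36, 38, 40, 40], requiring 10 comparisons. The merge step runs in O(n) time where n is the total number of elements.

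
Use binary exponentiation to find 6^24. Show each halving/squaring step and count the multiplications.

Computing 6^24 by squaring (build up from 6^1; each line after the first costs one multiplication):

6^1 = 6
6^2 = (6^1)^2 = 6^2 = 36
6^3 = 6 * 6^2 = 6 * 36 = 216
6^6 = (6^3)^2 = 216^2 = 46656
6^12 = (6^6)^2 = 46656^2 = 2176782336
6^24 = (6^12)^2 = 2176782336^2 = 4738381338321616896

Result: 4738381338321616896
Multiplications needed: 5 (5 lines after 6^1)

6^24 = 4738381338321616896. Using exponentiation by squaring, this requires 5 multiplications. The key idea: if the exponent is even, square the half-power; if odd, multiply by the base once.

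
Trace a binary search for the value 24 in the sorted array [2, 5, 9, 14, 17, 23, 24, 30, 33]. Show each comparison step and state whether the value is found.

Binary search for 24 in [2, 5, 9, 14, 17, 23, 24, 30, 33]:

lo=0, hi=8, mid=4, arr[mid]=17 -> 17 < 24, search right half
lo=5, hi=8, mid=6, arr[mid]=24 -> Found target at index 6!

Binary search finds 24 at index 6 after 2 comparisons. The search repeatedly halves the search space by comparing with the middle element.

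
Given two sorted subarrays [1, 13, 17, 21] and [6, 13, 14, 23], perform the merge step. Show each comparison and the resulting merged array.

Merging process:

Compare 1 vs 6: take 1 from left. Merged: [1]
Compare 13 vs 6: take 6 from right. Merged: [1, 6]
Compare 13 vs 13: take 13 from left. Merged: [1, 6, 13]
Compare 17 vs 13: take 13 from right. Merged: [1, 6, 13, 13]
Compare 17 vs 14: take 14 from right. Merged: [1, 6, 13, 13, 14]
Compare 17 vs 23: take 17 from left. Merged: [1, 6, 13, 13, 14, 17]
Compare 21 vs 23: take 21 from left. Merged: [1, 6, 13, 13, 14, 17, 21]
Append remaining from right: [23]. Merged: [1, 6, 13, 13, 14, 17, 21, 23]

Final merged array: [1, 6, 13, 13, 14, 17, 21, 23]
Total comparisons: 7

The merged array is [1, 6, 13, 13, 14, 17, 21, 23], requiring 7 comparisons. The merge step runs in O(n) time where n is the total number of elements.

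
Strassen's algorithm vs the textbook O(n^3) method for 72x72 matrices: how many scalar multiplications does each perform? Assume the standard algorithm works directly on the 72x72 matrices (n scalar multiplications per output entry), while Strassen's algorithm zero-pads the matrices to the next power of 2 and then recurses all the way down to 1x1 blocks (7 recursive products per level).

Matrix multiplication for 72x72 matrices:

Strassen's algorithm requires power-of-2 dimensions. Pad 72x72 to 128x128 (next power of 2).

Standard algorithm: 72^3 = 373248 multiplications
Strassen's algorithm: 7^(log2(128)) = 7^7 = 823543 multiplications
Difference: 373248 - 823543 = -450295 (Strassen uses MORE here due to padding overhead — for small or just-over-power-of-2 n, padding can outweigh the per-level savings)

Standard: 373248 multiplications (72^3). Strassen: 823543 multiplications (7^7, after padding to 128x128). Strassen reduces 8 recursive multiplications to 7 at each level.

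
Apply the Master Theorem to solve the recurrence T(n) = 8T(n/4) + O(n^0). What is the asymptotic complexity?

Master Theorem for T(n) = 8T(n/4) + O(n^0):

a = 8, b = 4, c = 0
log_b(a) = log_4(8) = 1.5000

Case 1: c = 0 < log_4(8) = 1.5000
T(n) = O(n^(log_4 8))

For T(n) = 8T(n/4) + O(n^0): log_4(8) = 1.5000. This is Case 1 of the Master Theorem (c < log_b(a), work dominated by leaves), giving O(n^(log_4 8)).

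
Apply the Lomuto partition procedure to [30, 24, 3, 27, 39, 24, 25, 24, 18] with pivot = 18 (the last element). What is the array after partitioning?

Lomuto partition with pivot = 18:

Initial array: [30, 24, 3, 27, 39, 24, 25, 24, 18]

arr[0]=30 > 18: no swap
arr[1]=24 > 18: no swap
arr[2]=3 <= 18: swap with position 0, array becomes [3, 24, 30, 27, 39, 24, 25, 24, 18]
arr[3]=27 > 18: no swap
arr[4]=39 > 18: no swap
arr[5]=24 > 18: no swap
arr[6]=25 > 18: no swap
arr[7]=24 > 18: no swap

Place pivot at position 1: [3, 18, 30, 27, 39, 24, 25, 24, 24]
Pivot position: 1

After partitioning with pivot 18, the array becomes [3, 18, 30, 27, 39, 24, 25, 24, 24]. The pivot is placed at index 1. All elements to the left of the pivot are <= 18, and all elements to the right are > 18.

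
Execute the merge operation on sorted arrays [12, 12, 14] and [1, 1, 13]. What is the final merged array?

Merging process:

Compare 12 vs 1: take 1 from right. Merged: [1]
Compare 12 vs 1: take 1 from right. Merged: [1, 1]
Compare 12 vs 13: take 12 from left. Merged: [1, 1, 12]
Compare 12 vs 13: take 12 from left. Merged: [1, 1, 12, 12]
Compare 14 vs 13: take 13 from right. Merged: [1, 1, 12, 12, 13]
Append remaining from left: [14]. Merged: [1, 1, 12, 12, 13, 14]

Final merged array: [1, 1, 12, 12, 13, 14]
Total comparisons: 5

The merged array is [1, 1, 12, 12, 13, 14], requiring 5 comparisons. The merge step runs in O(n) time where n is the total number of elements.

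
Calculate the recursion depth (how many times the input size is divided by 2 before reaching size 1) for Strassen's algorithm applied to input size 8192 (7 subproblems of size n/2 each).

For divide and conquer with division factor 2:

Problem sizes at each level:
Level 0: 8192
Level 1: 4096
Level 2: 2048
Level 3: 1024
Level 4: 512
Level 5: 256
Level 6: 128
Level 7: 64
Level 8: 32
Level 9: 16
Level 10: 8
Level 11: 4
Level 12: 2
Level 13: 1

The root is level 0 and the size-1 base case is level 13 (the tree spans levels 0 through 13, i.e. 14 levels counting the root), so the depth is the number of divisions: log_2(8192) = 13

The recursion tree depth is log_2(8192) = 13. At each level, the problem size is divided by 2, so it takes 13 divisions to reduce to a base case of size 1. The algorithm makes 7 recursive calls at each level.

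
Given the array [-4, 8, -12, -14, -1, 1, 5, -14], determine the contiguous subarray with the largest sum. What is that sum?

Using Kadane's algorithm on [-4, 8, -12, -14, -1, 1, 5, -14]:

Scanning through the array:
Position 1 (value 8): max_ending_here = 8, max_so_far = 8
Position 2 (value -12): max_ending_here = -4, max_so_far = 8
Position 3 (value -14): max_ending_here = -14, max_so_far = 8
Position 4 (value -1): max_ending_here = -1, max_so_far = 8
Position 5 (value 1): max_ending_here = 1, max_so_far = 8
Position 6 (value 5): max_ending_here = 6, max_so_far = 8
Position 7 (value -14): max_ending_here = -8, max_so_far = 8

Maximum subarray: [8]
Maximum sum: 8

The maximum subarray is [8] with sum 8. This subarray runs from index 1 to index 1.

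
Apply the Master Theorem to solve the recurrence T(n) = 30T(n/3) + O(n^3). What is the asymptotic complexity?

Master Theorem for T(n) = 30T(n/3) + O(n^3):

a = 30, b = 3, c = 3
log_b(a) = log_3(30) = 3.0959

Case 1: c = 3 < log_3(30) = 3.0959
T(n) = O(n^(log_3 30))

For T(n) = 30T(n/3) + O(n^3): log_3(30) = 3.0959. This is Case 1 of the Master Theorem (c < log_b(a), work dominated by leaves), giving O(n^(log_3 30)).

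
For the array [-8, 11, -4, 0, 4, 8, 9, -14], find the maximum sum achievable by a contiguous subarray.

Using Kadane's algorithm on [-8, 11, -4, 0, 4, 8, 9, -14]:

Scanning through the array:
Position 1 (value 11): max_ending_here = 11, max_so_far = 11
Position 2 (value -4): max_ending_here = 7, max_so_far = 11
Position 3 (value 0): max_ending_here = 7, max_so_far = 11
Position 4 (value 4): max_ending_here = 11, max_so_far = 11
Position 5 (value 8): max_ending_here = 19, max_so_far = 19
Position 6 (value 9): max_ending_here = 28, max_so_far = 28
Position 7 (value -14): max_ending_here = 14, max_so_far = 28

Maximum subarray: [11, -4, 0, 4, 8, 9]
Maximum sum: 28

The maximum subarray is [11, -4, 0, 4, 8, 9] with sum 28. This subarray runs from index 1 to index 6.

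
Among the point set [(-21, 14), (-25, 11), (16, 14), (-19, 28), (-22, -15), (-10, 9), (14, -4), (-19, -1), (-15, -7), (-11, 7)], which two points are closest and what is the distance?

Computing all pairwise distances among 10 points:

d((-21, 14), (-25, 11)) = 5.0
d((-21, 14), (16, 14)) = 37.0
d((-21, 14), (-19, 28)) = 14.1421
d((-21, 14), (-22, -15)) = 29.0172
d((-21, 14), (-10, 9)) = 12.083
d((-21, 14), (14, -4)) = 39.3573
d((-21, 14), (-19, -1)) = 15.1327
d((-21, 14), (-15, -7)) = 21.8403
d((-21, 14), (-11, 7)) = 12.2066
d((-25, 11), (16, 14)) = 41.1096
d((-25, 11), (-19, 28)) = 18.0278
d((-25, 11), (-22, -15)) = 26.1725
d((-25, 11), (-10, 9)) = 15.1327
d((-25, 11), (14, -4)) = 41.7852
d((-25, 11), (-19, -1)) = 13.4164
d((-25, 11), (-15, -7)) = 20.5913
d((-25, 11), (-11, 7)) = 14.5602
d((16, 14), (-19, 28)) = 37.6962
d((16, 14), (-22, -15)) = 47.8017
d((16, 14), (-10, 9)) = 26.4764
d((16, 14), (14, -4)) = 18.1108
d((16, 14), (-19, -1)) = 38.0789
d((16, 14), (-15, -7)) = 37.4433
d((16, 14), (-11, 7)) = 27.8927
d((-19, 28), (-22, -15)) = 43.1045
d((-19, 28), (-10, 9)) = 21.0238
d((-19, 28), (14, -4)) = 45.9674
d((-19, 28), (-19, -1)) = 29.0
d((-19, 28), (-15, -7)) = 35.2278
d((-19, 28), (-11, 7)) = 22.4722
d((-22, -15), (-10, 9)) = 26.8328
d((-22, -15), (14, -4)) = 37.6431
d((-22, -15), (-19, -1)) = 14.3178
d((-22, -15), (-15, -7)) = 10.6301
d((-22, -15), (-11, 7)) = 24.5967
d((-10, 9), (14, -4)) = 27.2947
d((-10, 9), (-19, -1)) = 13.4536
d((-10, 9), (-15, -7)) = 16.7631
d((-10, 9), (-11, 7)) = 2.2361 <-- minimum
d((14, -4), (-19, -1)) = 33.1361
d((14, -4), (-15, -7)) = 29.1548
d((14, -4), (-11, 7)) = 27.313
d((-19, -1), (-15, -7)) = 7.2111
d((-19, -1), (-11, 7)) = 11.3137
d((-15, -7), (-11, 7)) = 14.5602

Closest pair: (-10, 9) and (-11, 7) with distance 2.2361

The closest pair is (-10, 9) and (-11, 7) with Euclidean distance 2.2361. For 10 points, brute-force pairwise comparison is shown above. For large n, the divide-and-conquer algorithm (sort by x, recurse on halves, check the dividing strip) achieves O(n log n).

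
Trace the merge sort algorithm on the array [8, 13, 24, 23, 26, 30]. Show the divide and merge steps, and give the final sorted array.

Merge sort trace:

Split: [8, 13, 24, 23, 26, 30] -> [8, 13, 24] and [23, 26, 30]
  Split: [8, 13, 24] -> [8] and [13, 24]
    Split: [13, 24] -> [13] and [24]
    Merge: [13] + [24] -> [13, 24]
  Merge: [8] + [13, 24] -> [8, 13, 24]
  Split: [23, 26, 30] -> [23] and [26, 30]
    Split: [26, 30] -> [26] and [30]
    Merge: [26] + [30] -> [26, 30]
  Merge: [23] + [26, 30] -> [23, 26, 30]
Merge: [8, 13, 24] + [23, 26, 30] -> [8, 13, 23, 24, 26, 30]

Final sorted array: [8, 13, 23, 24, 26, 30]

The merge sort proceeds by recursively splitting the array and merging sorted halves.
After all merges, the sorted array is [8, 13, 23, 24, 26, 30].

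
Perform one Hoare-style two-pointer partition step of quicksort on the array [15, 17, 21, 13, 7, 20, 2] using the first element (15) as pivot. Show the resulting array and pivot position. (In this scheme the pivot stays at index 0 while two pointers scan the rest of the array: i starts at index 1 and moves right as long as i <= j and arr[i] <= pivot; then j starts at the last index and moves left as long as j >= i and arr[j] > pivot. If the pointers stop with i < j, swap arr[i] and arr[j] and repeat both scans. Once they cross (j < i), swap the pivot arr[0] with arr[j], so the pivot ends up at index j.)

Hoare-style two-pointer partition with pivot = 15:

Initial array: [15, 17, 21, 13, 7, 20, 2]

Pointers start at i = 1, j = 6.
i stops at index 1 (arr[1]=17 > 15), j stops at index 6 (arr[6]=2 <= 15): swap arr[1] and arr[6], array becomes [15, 2, 21, 13, 7, 20, 17]
i stops at index 2 (arr[2]=21 > 15), j stops at index 4 (arr[4]=7 <= 15): swap arr[2] and arr[4], array becomes [15, 2, 7, 13, 21, 20, 17]
i ends at 4, j ends at 3: the pointers have crossed (j < i), so scanning stops.

Swap pivot arr[0] with arr[3] to place pivot at position 3: [13, 2, 7, 15, 21, 20, 17]
Pivot position: 3

After partitioning with pivot 15, the array becomes [13, 2, 7, 15, 21, 20, 17]. The pivot is placed at index 3. All elements to the left of the pivot are <= 15, and all elements to the right are > 15.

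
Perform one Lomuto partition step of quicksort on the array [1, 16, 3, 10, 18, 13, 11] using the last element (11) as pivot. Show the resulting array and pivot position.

Lomuto partition with pivot = 11:

Initial array: [1, 16, 3, 10, 18, 13, 11]

arr[0]=1 <= 11: swap with position 0, array becomes [1, 16, 3, 10, 18, 13, 11]
arr[1]=16 > 11: no swap
arr[2]=3 <= 11: swap with position 1, array becomes [1, 3, 16, 10, 18, 13, 11]
arr[3]=10 <= 11: swap with position 2, array becomes [1, 3, 10, 16, 18, 13, 11]
arr[4]=18 > 11: no swap
arr[5]=13 > 11: no swap

Place pivot at position 3: [1, 3, 10, 11, 18, 13, 16]
Pivot position: 3

After partitioning with pivot 11, the array becomes [1, 3, 10, 11, 18, 13, 16]. The pivot is placed at index 3. All elements to the left of the pivot are <= 11, and all elements to the right are > 11.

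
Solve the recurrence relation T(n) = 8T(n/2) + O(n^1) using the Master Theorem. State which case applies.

Master Theorem for T(n) = 8T(n/2) + O(n^1):

a = 8, b = 2, c = 1
log_b(a) = log_2(8) = 3.0000

Case 1: c = 1 < log_2(8) = 3.0000
T(n) = O(n^(log_2 8)) = O(n^3)

For T(n) = 8T(n/2) + O(n^1): log_2(8) = 3.0000. This is Case 1 of the Master Theorem (c < log_b(a), work dominated by leaves), giving O(n^3).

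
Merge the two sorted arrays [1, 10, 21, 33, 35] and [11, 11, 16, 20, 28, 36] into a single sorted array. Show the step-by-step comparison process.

Merging process:

Compare 1 vs 11: take 1 from left. Merged: [1]
Compare 10 vs 11: take 10 from left. Merged: [1, 10]
Compare 21 vs 11: take 11 from right. Merged: [1, 10, 11]
Compare 21 vs 11: take 11 from right. Merged: [1, 10, 11, 11]
Compare 21 vs 16: take 16 from right. Merged: [1, 10, 11, 11, 16]
Compare 21 vs 20: take 20 from right. Merged: [1, 10, 11, 11, 16, 20]
Compare 21 vs 28: take 21 from left. Merged: [1, 10, 11, 11, 16, 20, 21]
Compare 33 vs 28: take 28 from right. Merged: [1, 10, 11, 11, 16, 20, 21, 28]
Compare 33 vs 36: take 33 from left. Merged: [1, 10, 11, 11, 16, 20, 21, 28, 33]
Compare 35 vs 36: take 35 from left. Merged: [1, 10, 11, 11, 16, 20, 21, 28, 33, 35]
Append remaining from right: [36]. Merged: [1, 10, 11, 11, 16, 20, 21, 28, 33, 35, 36]

Final merged array: [1, 10, 11, 11, 16, 20, 21, 28, 33, 35, 36]
Total comparisons: 10

The merged array is [1, 10, 11, 11, 16, 20, 21, 28, 33, 35, 36], requiring 10 comparisons. The merge step runs in O(n) time where n is the total number of elements.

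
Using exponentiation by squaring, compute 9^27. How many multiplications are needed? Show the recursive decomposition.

Computing 9^27 by squaring (build up from 9^1; each line after the first costs one multiplication):

9^1 = 9
9^2 = (9^1)^2 = 9^2 = 81
9^3 = 9 * 9^2 = 9 * 81 = 729
9^6 = (9^3)^2 = 729^2 = 531441
9^12 = (9^6)^2 = 531441^2 = 282429536481
9^13 = 9 * 9^12 = 9 * 282429536481 = 2541865828329
9^26 = (9^13)^2 = 2541865828329^2 = 6461081889226673298932241
9^27 = 9 * 9^26 = 9 * 6461081889226673298932241 = 58149737003040059690390169

Result: 58149737003040059690390169
Multiplications needed: 7 (7 lines after 9^1)

9^27 = 58149737003040059690390169. Using exponentiation by squaring, this requires 7 multiplications. The key idea: if the exponent is even, square the half-power; if odd, multiply by the base once.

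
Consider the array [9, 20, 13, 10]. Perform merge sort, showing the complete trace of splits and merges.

Merge sort trace:

Split: [9, 20, 13, 10] -> [9, 20] and [13, 10]
  Split: [9, 20] -> [9] and [20]
  Merge: [9] + [20] -> [9, 20]
  Split: [13, 10] -> [13] and [10]
  Merge: [13] + [10] -> [10, 13]
Merge: [9, 20] + [10, 13] -> [9, 10, 13, 20]

Final sorted array: [9, 10, 13, 20]

The merge sort proceeds by recursively splitting the array and merging sorted halves.
After all merges, the sorted array is [9, 10, 13, 20].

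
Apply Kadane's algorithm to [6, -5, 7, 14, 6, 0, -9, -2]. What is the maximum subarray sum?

Using Kadane's algorithm on [6, -5, 7, 14, 6, 0, -9, -2]:

Scanning through the array:
Position 1 (value -5): max_ending_here = 1, max_so_far = 6
Position 2 (value 7): max_ending_here = 8, max_so_far = 8
Position 3 (value 14): max_ending_here = 22, max_so_far = 22
Position 4 (value 6): max_ending_here = 28, max_so_far = 28
Position 5 (value 0): max_ending_here = 28, max_so_far = 28
Position 6 (value -9): max_ending_here = 19, max_so_far = 28
Position 7 (value -2): max_ending_here = 17, max_so_far = 28

Maximum subarray: [6, -5, 7, 14, 6]
Maximum sum: 28

The maximum subarray is [6, -5, 7, 14, 6] with sum 28. This subarray runs from index 0 to index 4.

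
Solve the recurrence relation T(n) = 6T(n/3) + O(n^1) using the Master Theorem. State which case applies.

Master Theorem for T(n) = 6T(n/3) + O(n^1):

a = 6, b = 3, c = 1
log_b(a) = log_3(6) = 1.6309

Case 1: c = 1 < log_3(6) = 1.6309
T(n) = O(n^(log_3 6))

For T(n) = 6T(n/3) + O(n^1): log_3(6) = 1.6309. This is Case 1 of the Master Theorem (c < log_b(a), work dominated by leaves), giving O(n^(log_3 6)).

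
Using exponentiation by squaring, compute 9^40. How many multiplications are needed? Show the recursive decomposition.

Computing 9^40 by squaring (build up from 9^1; each line after the first costs one multiplication):

9^1 = 9
9^2 = (9^1)^2 = 9^2 = 81
9^4 = (9^2)^2 = 81^2 = 6561
9^5 = 9 * 9^4 = 9 * 6561 = 59049
9^10 = (9^5)^2 = 59049^2 = 3486784401
9^20 = (9^10)^2 = 3486784401^2 = 12157665459056928801
9^40 = (9^20)^2 = 12157665459056928801^2 = 147808829414345923316083210206383297601

Result: 147808829414345923316083210206383297601
Multiplications needed: 6 (6 lines after 9^1)

9^40 = 147808829414345923316083210206383297601. Using exponentiation by squaring, this requires 6 multiplications. The key idea: if the exponent is even, square the half-power; if odd, multiply by the base once.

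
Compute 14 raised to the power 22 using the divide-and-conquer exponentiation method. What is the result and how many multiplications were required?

Computing 14^22 by squaring (build up from 14^1; each line after the first costs one multiplication):

14^1 = 14
14^2 = (14^1)^2 = 14^2 = 196
14^4 = (14^2)^2 = 196^2 = 38416
14^5 = 14 * 14^4 = 14 * 38416 = 537824
14^10 = (14^5)^2 = 537824^2 = 289254654976
14^11 = 14 * 14^10 = 14 * 289254654976 = 4049565169664
14^22 = (14^11)^2 = 4049565169664^2 = 16398978063355821105872896

Result: 16398978063355821105872896
Multiplications needed: 6 (6 lines after 14^1)

14^22 = 16398978063355821105872896. Using exponentiation by squaring, this requires 6 multiplications. The key idea: if the exponent is even, square the half-power; if odd, multiply by the base once.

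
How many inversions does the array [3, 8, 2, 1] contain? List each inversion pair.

Finding inversions in [3, 8, 2, 1]:

(0, 2): arr[0]=3 > arr[2]=2
(0, 3): arr[0]=3 > arr[3]=1
(1, 2): arr[1]=8 > arr[2]=2
(1, 3): arr[1]=8 > arr[3]=1
(2, 3): arr[2]=2 > arr[3]=1

Total inversions: 5

The array has 5 inversion(s): (0,2), (0,3), (1,2), (1,3), (2,3). Each pair (i,j) satisfies i < j and arr[i] > arr[j].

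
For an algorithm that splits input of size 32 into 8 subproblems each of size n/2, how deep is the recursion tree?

For divide and conquer with division factor 2:

Problem sizes at each level:
Level 0: 32
Level 1: 16
Level 2: 8
Level 3: 4
Level 4: 2
Level 5: 1

The root is level 0 and the size-1 base case is level 5 (the tree spans levels 0 through 5, i.e. 6 levels counting the root), so the depth is the number of divisions: log_2(32) = 5

The recursion tree depth is log_2(32) = 5. At each level, the problem size is divided by 2, so it takes 5 divisions to reduce to a base case of size 1. The algorithm makes 8 recursive calls at each level.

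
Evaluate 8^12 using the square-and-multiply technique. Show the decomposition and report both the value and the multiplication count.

Computing 8^12 by squaring (build up from 8^1; each line after the first costs one multiplication):

8^1 = 8
8^2 = (8^1)^2 = 8^2 = 64
8^3 = 8 * 8^2 = 8 * 64 = 512
8^6 = (8^3)^2 = 512^2 = 262144
8^12 = (8^6)^2 = 262144^2 = 68719476736

Result: 68719476736
Multiplications needed: 4 (4 lines after 8^1)

8^12 = 68719476736. Using exponentiation by squaring, this requires 4 multiplications. The key idea: if the exponent is even, square the half-power; if odd, multiply by the base once.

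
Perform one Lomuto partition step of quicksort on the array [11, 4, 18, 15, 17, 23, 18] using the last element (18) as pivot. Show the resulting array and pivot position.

Lomuto partition with pivot = 18:

Initial array: [11, 4, 18, 15, 17, 23, 18]

arr[0]=11 <= 18: swap with position 0, array becomes [11, 4, 18, 15, 17, 23, 18]
arr[1]=4 <= 18: swap with position 1, array becomes [11, 4, 18, 15, 17, 23, 18]
arr[2]=18 <= 18: swap with position 2, array becomes [11, 4, 18, 15, 17, 23, 18]
arr[3]=15 <= 18: swap with position 3, array becomes [11, 4, 18, 15, 17, 23, 18]
arr[4]=17 <= 18: swap with position 4, array becomes [11, 4, 18, 15, 17, 23, 18]
arr[5]=23 > 18: no swap

Place pivot at position 5: [11, 4, 18, 15, 17, 18, 23]
Pivot position: 5

After partitioning with pivot 18, the array becomes [11, 4, 18, 15, 17, 18, 23]. The pivot is placed at index 5. All elements to the left of the pivot are <= 18, and all elements to the right are > 18.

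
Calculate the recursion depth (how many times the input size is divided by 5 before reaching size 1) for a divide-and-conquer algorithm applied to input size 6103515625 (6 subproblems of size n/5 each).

For divide and conquer with division factor 5:

Problem sizes at each level:
Level 0: 6103515625
Level 1: 1220703125
Level 2: 244140625
Level 3: 48828125
Level 4: 9765625
Level 5: 1953125
Level 6: 390625
Level 7: 78125
Level 8: 15625
Level 9: 3125
Level 10: 625
Level 11: 125
Level 12: 25
Level 13: 5
Level 14: 1

The root is level 0 and the size-1 base case is level 14 (the tree spans levels 0 through 14, i.e. 15 levels counting the root), so the depth is the number of divisions: log_5(6103515625) = 14

The recursion tree depth is log_5(6103515625) = 14. At each level, the problem size is divided by 5, so it takes 14 divisions to reduce to a base case of size 1. The algorithm makes 6 recursive calls at each level.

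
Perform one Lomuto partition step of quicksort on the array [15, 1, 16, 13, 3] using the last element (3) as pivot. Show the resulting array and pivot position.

Lomuto partition with pivot = 3:

Initial array: [15, 1, 16, 13, 3]

arr[0]=15 > 3: no swap
arr[1]=1 <= 3: swap with position 0, array becomes [1, 15, 16, 13, 3]
arr[2]=16 > 3: no swap
arr[3]=13 > 3: no swap

Place pivot at position 1: [1, 3, 16, 13, 15]
Pivot position: 1

After partitioning with pivot 3, the array becomes [1, 3, 16, 13, 15]. The pivot is placed at index 1. All elements to the left of the pivot are <= 3, and all elements to the right are > 3.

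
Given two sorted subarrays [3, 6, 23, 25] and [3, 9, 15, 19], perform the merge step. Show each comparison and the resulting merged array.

Merging process:

Compare 3 vs 3: take 3 from left. Merged: [3]
Compare 6 vs 3: take 3 from right. Merged: [3, 3]
Compare 6 vs 9: take 6 from left. Merged: [3, 3, 6]
Compare 23 vs 9: take 9 from right. Merged: [3, 3, 6, 9]
Compare 23 vs 15: take 15 from right. Merged: [3, 3, 6, 9, 15]
Compare 23 vs 19: take 19 from right. Merged: [3, 3, 6, 9, 15, 19]
Append remaining from left: [23, 25]. Merged: [3, 3, 6, 9, 15, 19, 23, 25]

Final merged array: [3, 3, 6, 9, 15, 19, 23, 25]
Total comparisons: 6

The merged array is [3, 3, 6, 9, 15, 19, 23, 25], requiring 6 comparisons. The merge step runs in O(n) time where n is the total number of elements.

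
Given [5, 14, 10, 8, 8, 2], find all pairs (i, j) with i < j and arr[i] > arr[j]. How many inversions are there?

Finding inversions in [5, 14, 10, 8, 8, 2]:

(0, 5): arr[0]=5 > arr[5]=2
(1, 2): arr[1]=14 > arr[2]=10
(1, 3): arr[1]=14 > arr[3]=8
(1, 4): arr[1]=14 > arr[4]=8
(1, 5): arr[1]=14 > arr[5]=2
(2, 3): arr[2]=10 > arr[3]=8
(2, 4): arr[2]=10 > arr[4]=8
(2, 5): arr[2]=10 > arr[5]=2
(3, 5): arr[3]=8 > arr[5]=2
(4, 5): arr[4]=8 > arr[5]=2

Total inversions: 10

The array has 10 inversion(s): (0,5), (1,2), (1,3), (1,4), (1,5), (2,3), (2,4), (2,5), (3,5), (4,5). Each pair (i,j) satisfies i < j and arr[i] > arr[j].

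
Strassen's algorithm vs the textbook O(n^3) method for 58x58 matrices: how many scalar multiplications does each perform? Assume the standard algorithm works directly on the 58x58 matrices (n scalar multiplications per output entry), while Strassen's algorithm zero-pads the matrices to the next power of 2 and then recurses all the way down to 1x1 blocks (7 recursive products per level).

Matrix multiplication for 58x58 matrices:

Strassen's algorithm requires power-of-2 dimensions. Pad 58x58 to 64x64 (next power of 2).

Standard algorithm: 58^3 = 195112 multiplications
Strassen's algorithm: 7^(log2(64)) = 7^6 = 117649 multiplications
Savings: 195112 - 117649 = 77463 multiplications

Standard: 195112 multiplications (58^3). Strassen: 117649 multiplications (7^6, after padding to 64x64). Strassen reduces 8 recursive multiplications to 7 at each level.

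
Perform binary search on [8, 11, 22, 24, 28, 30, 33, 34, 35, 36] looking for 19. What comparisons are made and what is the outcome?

Binary search for 19 in [8, 11, 22, 24, 28, 30, 33, 34, 35, 36]:

lo=0, hi=9, mid=4, arr[mid]=28 -> 28 > 19, search left half
lo=0, hi=3, mid=1, arr[mid]=11 -> 11 < 19, search right half
lo=2, hi=3, mid=2, arr[mid]=22 -> 22 > 19, search left half
lo=2 > hi=1, target 19 not found

Binary search determines that 19 is not in the array after 3 comparisons. The search space was exhausted without finding the target.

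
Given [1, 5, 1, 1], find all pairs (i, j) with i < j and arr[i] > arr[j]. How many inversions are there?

Finding inversions in [1, 5, 1, 1]:

(1, 2): arr[1]=5 > arr[2]=1
(1, 3): arr[1]=5 > arr[3]=1

Total inversions: 2

The array has 2 inversion(s): (1,2), (1,3). Each pair (i,j) satisfies i < j and arr[i] > arr[j].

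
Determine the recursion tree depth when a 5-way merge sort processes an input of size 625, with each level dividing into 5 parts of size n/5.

For divide and conquer with division factor 5:

Problem sizes at each level:
Level 0: 625
Level 1: 125
Level 2: 25
Level 3: 5
Level 4: 1

The root is level 0 and the size-1 base case is level 4 (the tree spans levels 0 through 4, i.e. 5 levels counting the root), so the depth is the number of divisions: log_5(625) = 4

The recursion tree depth is log_5(625) = 4. At each level, the problem size is divided by 5, so it takes 4 divisions to reduce to a base case of size 1. The algorithm makes 5 recursive calls at each level.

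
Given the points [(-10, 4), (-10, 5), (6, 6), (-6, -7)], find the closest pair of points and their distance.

Computing all pairwise distances among 4 points:

d((-10, 4), (-10, 5)) = 1.0 <-- minimum
d((-10, 4), (6, 6)) = 16.1245
d((-10, 4), (-6, -7)) = 11.7047
d((-10, 5), (6, 6)) = 16.0312
d((-10, 5), (-6, -7)) = 12.6491
d((6, 6), (-6, -7)) = 17.6918

Closest pair: (-10, 4) and (-10, 5) with distance 1.0

The closest pair is (-10, 4) and (-10, 5) with Euclidean distance 1.0. For 4 points, brute-force pairwise comparison is shown above. For large n, the divide-and-conquer algorithm (sort by x, recurse on halves, check the dividing strip) achieves O(n log n).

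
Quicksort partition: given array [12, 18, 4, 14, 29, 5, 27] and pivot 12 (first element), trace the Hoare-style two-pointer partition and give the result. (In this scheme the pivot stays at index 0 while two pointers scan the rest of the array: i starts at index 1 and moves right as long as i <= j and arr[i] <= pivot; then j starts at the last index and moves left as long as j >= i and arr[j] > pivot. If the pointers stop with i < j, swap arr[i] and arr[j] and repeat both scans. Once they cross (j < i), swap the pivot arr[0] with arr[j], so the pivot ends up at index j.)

Hoare-style two-pointer partition with pivot = 12:

Initial array: [12, 18, 4, 14, 29, 5, 27]

Pointers start at i = 1, j = 6.
i stops at index 1 (arr[1]=18 > 12), j stops at index 5 (arr[5]=5 <= 12): swap arr[1] and arr[5], array becomes [12, 5, 4, 14, 29, 18, 27]
i ends at 3, j ends at 2: the pointers have crossed (j < i), so scanning stops.

Swap pivot arr[0] with arr[2] to place pivot at position 2: [4, 5, 12, 14, 29, 18, 27]
Pivot position: 2

After partitioning with pivot 12, the array becomes [4, 5, 12, 14, 29, 18, 27]. The pivot is placed at index 2. All elements to the left of the pivot are <= 12, and all elements to the right are > 12.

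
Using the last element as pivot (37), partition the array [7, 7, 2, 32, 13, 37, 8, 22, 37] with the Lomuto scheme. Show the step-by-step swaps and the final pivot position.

Lomuto partition with pivot = 37:

Initial array: [7, 7, 2, 32, 13, 37, 8, 22, 37]

arr[0]=7 <= 37: swap with position 0, array becomes [7, 7, 2, 32, 13, 37, 8, 22, 37]
arr[1]=7 <= 37: swap with position 1, array becomes [7, 7, 2, 32, 13, 37, 8, 22, 37]
arr[2]=2 <= 37: swap with position 2, array becomes [7, 7, 2, 32, 13, 37, 8, 22, 37]
arr[3]=32 <= 37: swap with position 3, array becomes [7, 7, 2, 32, 13, 37, 8, 22, 37]
arr[4]=13 <= 37: swap with position 4, array becomes [7, 7, 2, 32, 13, 37, 8, 22, 37]
arr[5]=37 <= 37: swap with position 5, array becomes [7, 7, 2, 32, 13, 37, 8, 22, 37]
arr[6]=8 <= 37: swap with position 6, array becomes [7, 7, 2, 32, 13, 37, 8, 22, 37]
arr[7]=22 <= 37: swap with position 7, array becomes [7, 7, 2, 32, 13, 37, 8, 22, 37]

Place pivot at position 8: [7, 7, 2, 32, 13, 37, 8, 22, 37]
Pivot position: 8

After partitioning with pivot 37, the array becomes [7, 7, 2, 32, 13, 37, 8, 22, 37]. The pivot is placed at index 8. All elements to the left of the pivot are <= 37, and all elements to the right are > 37.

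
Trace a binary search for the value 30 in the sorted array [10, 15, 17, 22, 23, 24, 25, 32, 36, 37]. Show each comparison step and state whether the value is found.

Binary search for 30 in [10, 15, 17, 22, 23, 24, 25, 32, 36, 37]:

lo=0, hi=9, mid=4, arr[mid]=23 -> 23 < 30, search right half
lo=5, hi=9, mid=7, arr[mid]=32 -> 32 > 30, search left half
lo=5, hi=6, mid=5, arr[mid]=24 -> 24 < 30, search right half
lo=6, hi=6, mid=6, arr[mid]=25 -> 25 < 30, search right half
lo=7 > hi=6, target 30 not found

Binary search determines that 30 is not in the array after 4 comparisons. The search space was exhausted without finding the target.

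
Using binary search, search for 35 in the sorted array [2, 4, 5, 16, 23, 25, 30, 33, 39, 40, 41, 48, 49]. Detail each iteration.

Binary search for 35 in [2, 4, 5, 16, 23, 25, 30, 33, 39, 40, 41, 48, 49]:

lo=0, hi=12, mid=6, arr[mid]=30 -> 30 < 35, search right half
lo=7, hi=12, mid=9, arr[mid]=40 -> 40 > 35, search left half
lo=7, hi=8, mid=7, arr[mid]=33 -> 33 < 35, search right half
lo=8, hi=8, mid=8, arr[mid]=39 -> 39 > 35, search left half
lo=8 > hi=7, target 35 not found

Binary search determines that 35 is not in the array after 4 comparisons. The search space was exhausted without finding the target.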